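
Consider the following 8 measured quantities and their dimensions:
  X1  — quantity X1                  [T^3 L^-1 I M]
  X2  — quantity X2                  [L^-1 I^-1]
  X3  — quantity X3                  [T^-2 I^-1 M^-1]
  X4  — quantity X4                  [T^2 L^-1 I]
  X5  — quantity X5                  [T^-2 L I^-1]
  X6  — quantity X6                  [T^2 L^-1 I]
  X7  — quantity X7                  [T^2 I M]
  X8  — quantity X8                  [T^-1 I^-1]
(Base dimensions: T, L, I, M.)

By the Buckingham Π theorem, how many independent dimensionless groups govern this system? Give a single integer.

Exponent matrix [T,L,I,M] × [X1,X2,X3,X4,X5,X6,X7,X8]:
  T: [ 3  0 -2  2 -2  2  2 -1]
  L: [-1 -1  0 -1  1 -1  0  0]
  I: [ 1 -1 -1  1 -1  1  1 -1]
  M: [ 1  0 -1  0  0  0  1  0]
RREF → pivots at {X1,X2,X3} ⇒ r = 3
Π count = n − r = 8 − 3 = 5

5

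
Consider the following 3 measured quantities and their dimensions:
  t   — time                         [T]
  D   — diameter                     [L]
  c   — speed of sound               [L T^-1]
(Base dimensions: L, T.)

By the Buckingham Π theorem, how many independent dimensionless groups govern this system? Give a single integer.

Exponent matrix [L,T] × [t,D,c]:
  L: [ 0  1  1]
  T: [ 1  0 -1]
Row reduction gives pivot columns t,D; rank = 2
Π count = n − r = 3 − 2 = 1

1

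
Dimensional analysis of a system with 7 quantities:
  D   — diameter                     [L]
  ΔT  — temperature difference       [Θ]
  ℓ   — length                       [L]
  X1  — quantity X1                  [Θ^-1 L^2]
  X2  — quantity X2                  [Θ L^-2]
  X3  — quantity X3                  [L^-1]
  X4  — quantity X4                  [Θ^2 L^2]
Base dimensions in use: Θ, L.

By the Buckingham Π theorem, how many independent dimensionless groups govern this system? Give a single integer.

5

Exponent matrix [Θ,L] × [D,ΔT,ℓ,X1,X2,X3,X4]:
  Θ: [ 0  1  0 -1  1  0  2]
  L: [ 1  0  1  2 -2 -1  2]
Echelon form has 2 nonzero rows (pivots: D,ΔT)
Π count = n − r = 7 − 2 = 5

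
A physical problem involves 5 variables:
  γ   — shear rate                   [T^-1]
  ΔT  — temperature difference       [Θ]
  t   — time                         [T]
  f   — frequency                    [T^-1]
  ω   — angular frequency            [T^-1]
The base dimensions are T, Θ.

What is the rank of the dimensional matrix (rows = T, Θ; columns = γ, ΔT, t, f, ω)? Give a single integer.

Exponent matrix [T,Θ] × [γ,ΔT,t,f,ω]:
  T: [-1  0  1 -1 -1]
  Θ: [ 0  1  0  0  0]
Row reduction gives pivot columns γ,ΔT; rank = 2

2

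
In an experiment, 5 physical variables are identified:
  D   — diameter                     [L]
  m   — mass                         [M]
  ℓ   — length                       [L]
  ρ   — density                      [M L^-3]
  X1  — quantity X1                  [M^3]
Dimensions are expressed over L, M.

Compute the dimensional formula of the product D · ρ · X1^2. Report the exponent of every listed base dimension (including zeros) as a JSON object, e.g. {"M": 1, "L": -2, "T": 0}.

{"L": -2, "M": 7}

Write exponents as rows L,M / cols D,m,ℓ,ρ,X1:
  L: [ 1  0  1 -3  0]
  M: [ 0  1  0  1  3]
  [L]: (1)·1+(1)·-3+(2)·0 = -2
  [M]: (1)·0+(1)·1+(2)·3 = 7
⇒ L^-2 M^7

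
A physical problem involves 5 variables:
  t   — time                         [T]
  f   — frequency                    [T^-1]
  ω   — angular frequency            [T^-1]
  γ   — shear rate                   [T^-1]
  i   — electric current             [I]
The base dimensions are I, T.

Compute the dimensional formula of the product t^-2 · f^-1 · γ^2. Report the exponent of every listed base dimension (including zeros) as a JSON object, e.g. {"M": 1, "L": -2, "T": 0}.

Exponent matrix [I,T] × [t,f,ω,γ,i]:
  I: [ 0  0  0  0  1]
  T: [ 1 -1 -1 -1  0]
  [I]: (-2)·0+(-1)·0+(2)·0 = 0
  [T]: (-2)·1+(-1)·-1+(2)·-1 = -3
⇒ T^-3

{"I": 0, "T": -3}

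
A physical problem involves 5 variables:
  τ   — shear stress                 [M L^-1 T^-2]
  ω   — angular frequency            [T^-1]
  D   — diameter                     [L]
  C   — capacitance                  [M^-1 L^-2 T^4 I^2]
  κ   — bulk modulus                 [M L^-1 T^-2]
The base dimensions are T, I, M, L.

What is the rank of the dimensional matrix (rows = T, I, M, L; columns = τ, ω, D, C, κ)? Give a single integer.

Write exponents as rows T,I,M,L / cols τ,ω,D,C,κ:
  T: [-2 -1  0  4 -2]
  I: [ 0  0  0  2  0]
  M: [ 1  0  0 -1  1]
  L: [-1  0  1 -2 -1]
Echelon form has 4 nonzero rows (pivots: τ,ω,D,C)

4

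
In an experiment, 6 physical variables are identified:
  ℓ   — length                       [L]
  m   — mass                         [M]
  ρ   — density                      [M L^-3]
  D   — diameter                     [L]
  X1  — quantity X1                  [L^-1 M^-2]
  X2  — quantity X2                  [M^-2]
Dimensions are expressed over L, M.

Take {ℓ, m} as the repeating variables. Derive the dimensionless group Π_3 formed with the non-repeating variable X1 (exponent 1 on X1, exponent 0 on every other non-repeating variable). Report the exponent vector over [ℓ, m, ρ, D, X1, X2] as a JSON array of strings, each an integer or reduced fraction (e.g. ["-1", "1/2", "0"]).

["1", "2", "0", "0", "1", "0"]

Dimensional matrix (L×M by ℓ×m×ρ×D×X1×X2):
  L: [ 1  0 -3  1 -1  0]
  M: [ 0  1  1  0 -2 -2]
RREF → pivots at {ℓ,m} ⇒ r = 2
Pivot set = {ℓ,m}, free = {ρ,D,X1,X2}
RREF:
  r0: [   1    0   -3    1   -1    0]
  r1: [   0    1    1    0   -2   -2]
Fix exponent of X1 at 1, ρ at 0, D at 0, X2 at 0; solve each RREF row for its pivot's exponent:
  r0: exp(ℓ) + (-1)·1 = 0 ⇒ exp(ℓ) = 1
  r1: exp(m) + (-2)·1 = 0 ⇒ exp(m) = 2
Π_3 = ℓ · m^2 · X1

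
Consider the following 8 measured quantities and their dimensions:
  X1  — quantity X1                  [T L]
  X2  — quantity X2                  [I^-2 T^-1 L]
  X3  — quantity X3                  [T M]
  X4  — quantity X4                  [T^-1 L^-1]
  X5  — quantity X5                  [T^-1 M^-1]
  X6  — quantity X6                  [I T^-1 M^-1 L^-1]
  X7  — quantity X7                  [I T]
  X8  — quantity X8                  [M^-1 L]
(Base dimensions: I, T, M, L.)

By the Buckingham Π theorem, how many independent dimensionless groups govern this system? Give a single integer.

Dimensional matrix (I×T×M×L by X1×X2×X3×X4×X5×X6×X7×X8):
  I: [ 0 -2  0  0  0  1  1  0]
  T: [ 1 -1  1 -1 -1 -1  1  0]
  M: [ 0  0  1  0 -1 -1  0 -1]
  L: [ 1  1  0 -1  0 -1  0  1]
Row reduction gives pivot columns X1,X2,X3; rank = 3
8 vars − rank 3 = 5 Π groups

5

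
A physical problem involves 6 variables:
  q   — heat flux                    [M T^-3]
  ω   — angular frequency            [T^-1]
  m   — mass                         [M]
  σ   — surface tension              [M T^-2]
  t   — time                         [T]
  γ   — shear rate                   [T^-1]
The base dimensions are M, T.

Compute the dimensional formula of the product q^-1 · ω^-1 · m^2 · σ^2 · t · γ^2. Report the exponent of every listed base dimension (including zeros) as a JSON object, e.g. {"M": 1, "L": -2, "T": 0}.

Dimensional matrix (M×T by q×ω×m×σ×t×γ):
  M: [ 1  0  1  1  0  0]
  T: [-3 -1  0 -2  1 -1]
  [M]: (-1)·1+(-1)·0+(2)·1+(2)·1+(1)·0+(2)·0 = 3
  [T]: (-1)·-3+(-1)·-1+(2)·0+(2)·-2+(1)·1+(2)·-1 = -1
⇒ M^3 T^-1

{"M": 3, "T": -1}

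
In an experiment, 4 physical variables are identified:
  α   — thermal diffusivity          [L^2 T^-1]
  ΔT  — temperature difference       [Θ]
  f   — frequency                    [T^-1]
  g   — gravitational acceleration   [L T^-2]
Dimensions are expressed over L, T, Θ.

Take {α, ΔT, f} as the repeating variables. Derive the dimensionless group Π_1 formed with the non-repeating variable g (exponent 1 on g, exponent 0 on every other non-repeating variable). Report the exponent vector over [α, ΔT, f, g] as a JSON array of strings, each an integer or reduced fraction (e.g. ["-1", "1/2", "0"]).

["-1/2", "0", "-3/2", "1"]

Dimensional matrix (L×T×Θ by α×ΔT×f×g):
  L: [ 2  0  0  1]
  T: [-1  0 -1 -2]
  Θ: [ 0  1  0  0]
RREF → pivots at {α,ΔT,f} ⇒ r = 3
Repeat: α,ΔT,f; free: g
RREF:
  r0: [   1    0    0  1/2]
  r1: [   0    1    0    0]
  r2: [   0    0    1  3/2]
Fix exponent of g at 1; solve each RREF row for its pivot's exponent:
  r0: exp(α) + (1/2)·1 = 0 ⇒ exp(α) = -1/2
  r1: exp(ΔT) + (0)·1 = 0 ⇒ exp(ΔT) = 0
  r2: exp(f) + (3/2)·1 = 0 ⇒ exp(f) = -3/2
Π_1 = α^(-1/2) · f^(-3/2) · g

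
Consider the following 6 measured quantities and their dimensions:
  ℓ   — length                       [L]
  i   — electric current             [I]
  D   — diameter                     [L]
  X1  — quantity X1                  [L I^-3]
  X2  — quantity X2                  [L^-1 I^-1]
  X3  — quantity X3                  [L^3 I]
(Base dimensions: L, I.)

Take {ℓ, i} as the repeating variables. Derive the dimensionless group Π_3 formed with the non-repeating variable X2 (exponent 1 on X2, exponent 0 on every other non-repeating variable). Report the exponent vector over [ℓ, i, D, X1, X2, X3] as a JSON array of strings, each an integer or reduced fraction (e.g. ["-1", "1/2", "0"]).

Exponent matrix [L,I] × [ℓ,i,D,X1,X2,X3]:
  L: [ 1  0  1  1 -1  3]
  I: [ 0  1  0 -3 -1  1]
Row reduction gives pivot columns ℓ,i; rank = 2
Repeat: ℓ,i; free: D,X1,X2,X3
RREF:
  r0: [   1    0    1    1   -1    3]
  r1: [   0    1    0   -3   -1    1]
Fix exponent of X2 at 1, D at 0, X1 at 0, X3 at 0; solve each RREF row for its pivot's exponent:
  r0: exp(ℓ) + (-1)·1 = 0 ⇒ exp(ℓ) = 1
  r1: exp(i) + (-1)·1 = 0 ⇒ exp(i) = 1
Π_3 = ℓ · i · X2

["1", "1", "0", "0", "1", "0"]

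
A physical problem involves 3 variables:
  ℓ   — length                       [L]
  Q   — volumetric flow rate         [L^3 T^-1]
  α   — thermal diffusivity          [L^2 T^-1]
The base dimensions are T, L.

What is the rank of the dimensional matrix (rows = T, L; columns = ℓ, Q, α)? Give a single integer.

Dimensional matrix (T×L by ℓ×Q×α):
  T: [ 0 -1 -1]
  L: [ 1  3  2]
Row reduction gives pivot columns ℓ,Q; rank = 2

2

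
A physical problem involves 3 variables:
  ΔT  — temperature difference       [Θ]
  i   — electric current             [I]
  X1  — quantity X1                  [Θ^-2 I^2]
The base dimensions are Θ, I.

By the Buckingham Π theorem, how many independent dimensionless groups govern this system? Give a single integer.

1

Write exponents as rows Θ,I / cols ΔT,i,X1:
  Θ: [ 1  0 -2]
  I: [ 0  1  2]
RREF → pivots at {ΔT,i} ⇒ r = 2
n=3, r=2 ⇒ 1 dimensionless group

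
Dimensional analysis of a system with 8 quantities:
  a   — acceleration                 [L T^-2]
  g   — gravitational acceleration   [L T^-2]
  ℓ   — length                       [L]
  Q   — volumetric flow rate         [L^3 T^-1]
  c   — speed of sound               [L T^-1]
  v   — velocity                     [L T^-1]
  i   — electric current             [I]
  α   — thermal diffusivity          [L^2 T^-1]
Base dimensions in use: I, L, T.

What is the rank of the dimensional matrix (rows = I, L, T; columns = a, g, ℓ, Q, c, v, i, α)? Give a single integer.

3

Write exponents as rows I,L,T / cols a,g,ℓ,Q,c,v,i,α:
  I: [ 0  0  0  0  0  0  1  0]
  L: [ 1  1  1  3  1  1  0  2]
  T: [-2 -2  0 -1 -1 -1  0 -1]
Echelon form has 3 nonzero rows (pivots: a,ℓ,i)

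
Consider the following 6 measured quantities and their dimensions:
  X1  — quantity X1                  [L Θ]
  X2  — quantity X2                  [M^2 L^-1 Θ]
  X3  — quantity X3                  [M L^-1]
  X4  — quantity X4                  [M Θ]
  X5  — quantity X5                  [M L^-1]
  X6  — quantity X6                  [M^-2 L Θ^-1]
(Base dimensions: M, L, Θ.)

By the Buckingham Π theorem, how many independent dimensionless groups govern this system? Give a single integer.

Dimensional matrix (M×L×Θ by X1×X2×X3×X4×X5×X6):
  M: [ 0  2  1  1  1 -2]
  L: [ 1 -1 -1  0 -1  1]
  Θ: [ 1  1  0  1  0 -1]
Row reduction gives pivot columns X1,X2; rank = 2
6 vars − rank 2 = 4 Π groups

4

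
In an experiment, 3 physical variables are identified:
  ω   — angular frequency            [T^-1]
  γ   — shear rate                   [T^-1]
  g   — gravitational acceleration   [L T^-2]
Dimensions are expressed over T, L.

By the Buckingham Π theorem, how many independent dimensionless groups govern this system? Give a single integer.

Dimensional matrix (T×L by ω×γ×g):
  T: [-1 -1 -2]
  L: [ 0  0  1]
Row reduction gives pivot columns ω,g; rank = 2
Π count = n − r = 3 − 2 = 1

1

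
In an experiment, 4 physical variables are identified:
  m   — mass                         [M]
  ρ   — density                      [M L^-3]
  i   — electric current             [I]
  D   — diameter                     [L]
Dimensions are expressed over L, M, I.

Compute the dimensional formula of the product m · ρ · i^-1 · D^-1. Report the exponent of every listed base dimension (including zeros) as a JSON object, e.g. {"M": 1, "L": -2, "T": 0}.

Dimensional matrix (L×M×I by m×ρ×i×D):
  L: [ 0 -3  0  1]
  M: [ 1  1  0  0]
  I: [ 0  0  1  0]
  [L]: (1)·0+(1)·-3+(-1)·0+(-1)·1 = -4
  [M]: (1)·1+(1)·1+(-1)·0+(-1)·0 = 2
  [I]: (1)·0+(1)·0+(-1)·1+(-1)·0 = -1
⇒ L^-4 M^2 I^-1

{"L": -4, "M": 2, "I": -1}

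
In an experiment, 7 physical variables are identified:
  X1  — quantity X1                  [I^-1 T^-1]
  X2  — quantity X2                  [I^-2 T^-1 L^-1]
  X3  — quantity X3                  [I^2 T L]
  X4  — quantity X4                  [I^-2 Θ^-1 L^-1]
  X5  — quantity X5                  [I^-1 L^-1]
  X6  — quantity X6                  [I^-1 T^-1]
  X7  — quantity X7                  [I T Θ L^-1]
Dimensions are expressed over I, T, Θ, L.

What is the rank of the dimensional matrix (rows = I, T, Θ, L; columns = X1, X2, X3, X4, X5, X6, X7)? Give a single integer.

Write exponents as rows I,T,Θ,L / cols X1,X2,X3,X4,X5,X6,X7:
  I: [-1 -2  2 -2 -1 -1  1]
  T: [-1 -1  1  0  0 -1  1]
  Θ: [ 0  0  0 -1  0  0  1]
  L: [ 0 -1  1 -1 -1  0 -1]
Row reduction gives pivot columns X1,X2,X4; rank = 3

3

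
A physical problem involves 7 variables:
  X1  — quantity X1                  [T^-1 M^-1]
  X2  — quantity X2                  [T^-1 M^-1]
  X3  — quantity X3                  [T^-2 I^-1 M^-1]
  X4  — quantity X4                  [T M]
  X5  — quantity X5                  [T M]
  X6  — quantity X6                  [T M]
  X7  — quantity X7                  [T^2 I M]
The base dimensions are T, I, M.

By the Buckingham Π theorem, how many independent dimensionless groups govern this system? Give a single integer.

Exponent matrix [T,I,M] × [X1,X2,X3,X4,X5,X6,X7]:
  T: [-1 -1 -2  1  1  1  2]
  I: [ 0  0 -1  0  0  0  1]
  M: [-1 -1 -1  1  1  1  1]
Row reduction gives pivot columns X1,X3; rank = 2
7 vars − rank 2 = 5 Π groups

5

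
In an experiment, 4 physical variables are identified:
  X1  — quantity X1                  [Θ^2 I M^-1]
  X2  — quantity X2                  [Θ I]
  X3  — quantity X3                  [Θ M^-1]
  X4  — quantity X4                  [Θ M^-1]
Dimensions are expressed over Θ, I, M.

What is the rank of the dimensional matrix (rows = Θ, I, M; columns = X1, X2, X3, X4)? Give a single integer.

Exponent matrix [Θ,I,M] × [X1,X2,X3,X4]:
  Θ: [ 2  1  1  1]
  I: [ 1  1  0  0]
  M: [-1  0 -1 -1]
Row reduction gives pivot columns X1,X2; rank = 2

2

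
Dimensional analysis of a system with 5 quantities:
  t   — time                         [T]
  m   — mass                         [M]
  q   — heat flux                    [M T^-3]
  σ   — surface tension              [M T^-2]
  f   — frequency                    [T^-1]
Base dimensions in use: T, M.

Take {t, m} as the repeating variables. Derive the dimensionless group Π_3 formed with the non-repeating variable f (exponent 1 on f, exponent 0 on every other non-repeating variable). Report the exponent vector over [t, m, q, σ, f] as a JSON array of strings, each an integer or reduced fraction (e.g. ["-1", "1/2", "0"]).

Dimensional matrix (T×M by t×m×q×σ×f):
  T: [ 1  0 -3 -2 -1]
  M: [ 0  1  1  1  0]
Row reduction gives pivot columns t,m; rank = 2
Repeat: t,m; free: q,σ,f
RREF:
  r0: [   1    0   -3   -2   -1]
  r1: [   0    1    1    1    0]
Fix exponent of f at 1, q at 0, σ at 0; solve each RREF row for its pivot's exponent:
  r0: exp(t) + (-1)·1 = 0 ⇒ exp(t) = 1
  r1: exp(m) + (0)·1 = 0 ⇒ exp(m) = 0
Π_3 = t · f

["1", "0", "0", "0", "1"]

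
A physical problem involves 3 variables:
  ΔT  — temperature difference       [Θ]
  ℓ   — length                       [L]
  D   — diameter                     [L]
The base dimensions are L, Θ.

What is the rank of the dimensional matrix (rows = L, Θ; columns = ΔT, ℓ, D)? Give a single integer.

2

Dimensional matrix (L×Θ by ΔT×ℓ×D):
  L: [ 0  1  1]
  Θ: [ 1  0  0]
Row reduction gives pivot columns ΔT,ℓ; rank = 2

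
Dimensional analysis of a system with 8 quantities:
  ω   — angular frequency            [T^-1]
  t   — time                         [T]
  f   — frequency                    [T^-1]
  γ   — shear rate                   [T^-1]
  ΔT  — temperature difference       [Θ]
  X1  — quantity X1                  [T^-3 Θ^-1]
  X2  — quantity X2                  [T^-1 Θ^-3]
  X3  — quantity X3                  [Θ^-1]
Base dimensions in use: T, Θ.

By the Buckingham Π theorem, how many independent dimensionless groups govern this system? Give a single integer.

6

Dimensional matrix (T×Θ by ω×t×f×γ×ΔT×X1×X2×X3):
  T: [-1  1 -1 -1  0 -3 -1  0]
  Θ: [ 0  0  0  0  1 -1 -3 -1]
RREF → pivots at {ω,ΔT} ⇒ r = 2
8 vars − rank 2 = 6 Π groups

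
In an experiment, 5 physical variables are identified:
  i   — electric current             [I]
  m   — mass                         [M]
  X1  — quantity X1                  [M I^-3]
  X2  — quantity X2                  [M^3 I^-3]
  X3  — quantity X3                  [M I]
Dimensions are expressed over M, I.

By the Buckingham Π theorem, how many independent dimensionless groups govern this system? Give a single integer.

3

Write exponents as rows M,I / cols i,m,X1,X2,X3:
  M: [ 0  1  1  3  1]
  I: [ 1  0 -3 -3  1]
Echelon form has 2 nonzero rows (pivots: i,m)
n=5, r=2 ⇒ 3 dimensionless groups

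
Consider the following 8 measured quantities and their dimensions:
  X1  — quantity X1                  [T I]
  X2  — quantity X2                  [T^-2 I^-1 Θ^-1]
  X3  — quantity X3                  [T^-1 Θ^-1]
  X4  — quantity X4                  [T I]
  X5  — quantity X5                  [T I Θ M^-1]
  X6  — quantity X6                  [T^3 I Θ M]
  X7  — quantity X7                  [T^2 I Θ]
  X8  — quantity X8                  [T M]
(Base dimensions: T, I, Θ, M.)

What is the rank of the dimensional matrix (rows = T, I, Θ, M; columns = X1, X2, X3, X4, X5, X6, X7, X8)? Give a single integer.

Write exponents as rows T,I,Θ,M / cols X1,X2,X3,X4,X5,X6,X7,X8:
  T: [ 1 -2 -1  1  1  3  2  1]
  I: [ 1 -1  0  1  1  1  1  0]
  Θ: [ 0 -1 -1  0  1  1  1  0]
  M: [ 0  0  0  0 -1  1  0  1]
Echelon form has 3 nonzero rows (pivots: X1,X2,X5)

3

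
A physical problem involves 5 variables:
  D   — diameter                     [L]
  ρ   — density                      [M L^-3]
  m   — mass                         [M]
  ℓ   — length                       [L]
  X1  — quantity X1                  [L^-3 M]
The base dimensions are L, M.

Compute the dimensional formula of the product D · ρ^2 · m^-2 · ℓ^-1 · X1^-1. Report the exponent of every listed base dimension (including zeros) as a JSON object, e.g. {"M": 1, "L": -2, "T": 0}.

Write exponents as rows L,M / cols D,ρ,m,ℓ,X1:
  L: [ 1 -3  0  1 -3]
  M: [ 0  1  1  0  1]
  [L]: (1)·1+(2)·-3+(-2)·0+(-1)·1+(-1)·-3 = -3
  [M]: (1)·0+(2)·1+(-2)·1+(-1)·0+(-1)·1 = -1
⇒ L^-3 M^-1

{"L": -3, "M": -1}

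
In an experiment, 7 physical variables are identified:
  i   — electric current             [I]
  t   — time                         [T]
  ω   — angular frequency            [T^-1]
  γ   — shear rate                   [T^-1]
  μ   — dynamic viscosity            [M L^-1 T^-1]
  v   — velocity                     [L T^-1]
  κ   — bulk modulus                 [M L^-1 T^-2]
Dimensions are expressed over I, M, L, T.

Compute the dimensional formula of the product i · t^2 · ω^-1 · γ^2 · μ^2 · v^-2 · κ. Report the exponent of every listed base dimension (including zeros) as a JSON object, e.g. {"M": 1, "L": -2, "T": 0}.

Exponent matrix [I,M,L,T] × [i,t,ω,γ,μ,v,κ]:
  I: [ 1  0  0  0  0  0  0]
  M: [ 0  0  0  0  1  0  1]
  L: [ 0  0  0  0 -1  1 -1]
  T: [ 0  1 -1 -1 -1 -1 -2]
  [I]: (1)·1+(2)·0+(-1)·0+(2)·0+(2)·0+(-2)·0+(1)·0 = 1
  [M]: (1)·0+(2)·0+(-1)·0+(2)·0+(2)·1+(-2)·0+(1)·1 = 3
  [L]: (1)·0+(2)·0+(-1)·0+(2)·0+(2)·-1+(-2)·1+(1)·-1 = -5
  [T]: (1)·0+(2)·1+(-1)·-1+(2)·-1+(2)·-1+(-2)·-1+(1)·-2 = -1
⇒ I M^3 L^-5 T^-1

{"I": 1, "M": 3, "L": -5, "T": -1}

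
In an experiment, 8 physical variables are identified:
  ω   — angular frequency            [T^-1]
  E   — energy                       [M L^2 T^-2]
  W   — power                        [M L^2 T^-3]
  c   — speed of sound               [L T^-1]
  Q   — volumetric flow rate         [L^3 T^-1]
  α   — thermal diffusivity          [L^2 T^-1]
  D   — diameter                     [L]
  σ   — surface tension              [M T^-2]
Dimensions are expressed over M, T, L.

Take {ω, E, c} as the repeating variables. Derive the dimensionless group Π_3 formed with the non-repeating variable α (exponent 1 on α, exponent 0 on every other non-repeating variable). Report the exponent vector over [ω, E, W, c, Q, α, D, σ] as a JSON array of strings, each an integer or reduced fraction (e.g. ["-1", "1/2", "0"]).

Dimensional matrix (M×T×L by ω×E×W×c×Q×α×D×σ):
  M: [ 0  1  1  0  0  0  0  1]
  T: [-1 -2 -3 -1 -1 -1  0 -2]
  L: [ 0  2  2  1  3  2  1  0]
RREF → pivots at {ω,E,c} ⇒ r = 3
Repeat: ω,E,c; free: W,Q,α,D,σ
RREF:
  r0: [   1    0    1    0   -2   -1   -1    2]
  r1: [   0    1    1    0    0    0    0    1]
  r2: [   0    0    0    1    3    2    1   -2]
Fix exponent of α at 1, W at 0, Q at 0, D at 0, σ at 0; solve each RREF row for its pivot's exponent:
  r0: exp(ω) + (-1)·1 = 0 ⇒ exp(ω) = 1
  r1: exp(E) + (0)·1 = 0 ⇒ exp(E) = 0
  r2: exp(c) + (2)·1 = 0 ⇒ exp(c) = -2
Π_3 = ω · c^-2 · α

["1", "0", "0", "-2", "0", "1", "0", "0"]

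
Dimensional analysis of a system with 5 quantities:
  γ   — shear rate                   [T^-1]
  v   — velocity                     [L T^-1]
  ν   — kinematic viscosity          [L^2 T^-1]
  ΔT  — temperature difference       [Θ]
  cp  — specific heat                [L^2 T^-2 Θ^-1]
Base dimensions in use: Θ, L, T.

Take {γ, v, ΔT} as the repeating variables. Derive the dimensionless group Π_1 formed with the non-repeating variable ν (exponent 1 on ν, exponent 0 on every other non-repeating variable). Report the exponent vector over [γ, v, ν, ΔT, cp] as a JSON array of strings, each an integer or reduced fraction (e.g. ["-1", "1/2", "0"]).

["1", "-2", "1", "0", "0"]

Write exponents as rows Θ,L,T / cols γ,v,ν,ΔT,cp:
  Θ: [ 0  0  0  1 -1]
  L: [ 0  1  2  0  2]
  T: [-1 -1 -1  0 -2]
Echelon form has 3 nonzero rows (pivots: γ,v,ΔT)
Pivot set = {γ,v,ΔT}, free = {ν,cp}
RREF:
  r0: [   1    0   -1    0    0]
  r1: [   0    1    2    0    2]
  r2: [   0    0    0    1   -1]
Fix exponent of ν at 1, cp at 0; solve each RREF row for its pivot's exponent:
  r0: exp(γ) + (-1)·1 = 0 ⇒ exp(γ) = 1
  r1: exp(v) + (2)·1 = 0 ⇒ exp(v) = -2
  r2: exp(ΔT) + (0)·1 = 0 ⇒ exp(ΔT) = 0
Π_1 = γ · v^-2 · ν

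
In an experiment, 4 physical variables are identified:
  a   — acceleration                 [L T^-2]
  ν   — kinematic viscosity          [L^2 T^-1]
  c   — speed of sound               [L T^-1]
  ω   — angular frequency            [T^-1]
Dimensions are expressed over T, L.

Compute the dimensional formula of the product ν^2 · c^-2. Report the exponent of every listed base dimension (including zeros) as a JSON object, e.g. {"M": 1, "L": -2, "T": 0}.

{"T": 0, "L": 2}

Write exponents as rows T,L / cols a,ν,c,ω:
  T: [-2 -1 -1 -1]
  L: [ 1  2  1  0]
  [T]: (2)·-1+(-2)·-1 = 0
  [L]: (2)·2+(-2)·1 = 2
⇒ L^2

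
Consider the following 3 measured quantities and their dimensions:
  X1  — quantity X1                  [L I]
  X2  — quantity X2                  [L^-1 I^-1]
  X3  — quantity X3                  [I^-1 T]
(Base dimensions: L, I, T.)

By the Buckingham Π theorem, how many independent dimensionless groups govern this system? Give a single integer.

1

Write exponents as rows L,I,T / cols X1,X2,X3:
  L: [ 1 -1  0]
  I: [ 1 -1 -1]
  T: [ 0  0  1]
Row reduction gives pivot columns X1,X3; rank = 2
3 vars − rank 2 = 1 Π group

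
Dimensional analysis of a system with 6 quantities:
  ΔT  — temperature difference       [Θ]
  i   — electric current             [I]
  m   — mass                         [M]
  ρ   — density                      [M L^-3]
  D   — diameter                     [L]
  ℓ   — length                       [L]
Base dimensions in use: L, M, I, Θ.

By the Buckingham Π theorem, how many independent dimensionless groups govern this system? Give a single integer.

Exponent matrix [L,M,I,Θ] × [ΔT,i,m,ρ,D,ℓ]:
  L: [ 0  0  0 -3  1  1]
  M: [ 0  0  1  1  0  0]
  I: [ 0  1  0  0  0  0]
  Θ: [ 1  0  0  0  0  0]
Row reduction gives pivot columns ΔT,i,m,ρ; rank = 4
6 vars − rank 4 = 2 Π groups

2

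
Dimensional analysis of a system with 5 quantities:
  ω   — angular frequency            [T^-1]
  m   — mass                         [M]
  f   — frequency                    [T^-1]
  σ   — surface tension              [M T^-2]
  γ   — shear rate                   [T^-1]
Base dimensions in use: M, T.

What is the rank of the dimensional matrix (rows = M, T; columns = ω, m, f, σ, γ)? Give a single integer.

2

Exponent matrix [M,T] × [ω,m,f,σ,γ]:
  M: [ 0  1  0  1  0]
  T: [-1  0 -1 -2 -1]
Echelon form has 2 nonzero rows (pivots: ω,m)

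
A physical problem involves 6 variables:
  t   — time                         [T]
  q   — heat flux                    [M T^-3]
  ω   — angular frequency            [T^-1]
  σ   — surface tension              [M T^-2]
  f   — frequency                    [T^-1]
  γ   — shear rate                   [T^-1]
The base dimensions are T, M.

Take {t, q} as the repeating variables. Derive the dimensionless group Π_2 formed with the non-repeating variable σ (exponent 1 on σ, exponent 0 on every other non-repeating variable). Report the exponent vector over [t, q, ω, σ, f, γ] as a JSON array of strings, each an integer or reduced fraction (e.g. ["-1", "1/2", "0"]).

Dimensional matrix (T×M by t×q×ω×σ×f×γ):
  T: [ 1 -3 -1 -2 -1 -1]
  M: [ 0  1  0  1  0  0]
Row reduction gives pivot columns t,q; rank = 2
Pivot set = {t,q}, free = {ω,σ,f,γ}
RREF:
  r0: [   1    0   -1    1   -1   -1]
  r1: [   0    1    0    1    0    0]
Fix exponent of σ at 1, ω at 0, f at 0, γ at 0; solve each RREF row for its pivot's exponent:
  r0: exp(t) + (1)·1 = 0 ⇒ exp(t) = -1
  r1: exp(q) + (1)·1 = 0 ⇒ exp(q) = -1
Π_2 = t^-1 · q^-1 · σ

["-1", "-1", "0", "1", "0", "0"]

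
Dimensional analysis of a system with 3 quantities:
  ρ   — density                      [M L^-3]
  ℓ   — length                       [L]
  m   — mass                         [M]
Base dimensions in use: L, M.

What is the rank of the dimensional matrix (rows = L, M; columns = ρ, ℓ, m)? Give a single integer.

Dimensional matrix (L×M by ρ×ℓ×m):
  L: [-3  1  0]
  M: [ 1  0  1]
Row reduction gives pivot columns ρ,ℓ; rank = 2

2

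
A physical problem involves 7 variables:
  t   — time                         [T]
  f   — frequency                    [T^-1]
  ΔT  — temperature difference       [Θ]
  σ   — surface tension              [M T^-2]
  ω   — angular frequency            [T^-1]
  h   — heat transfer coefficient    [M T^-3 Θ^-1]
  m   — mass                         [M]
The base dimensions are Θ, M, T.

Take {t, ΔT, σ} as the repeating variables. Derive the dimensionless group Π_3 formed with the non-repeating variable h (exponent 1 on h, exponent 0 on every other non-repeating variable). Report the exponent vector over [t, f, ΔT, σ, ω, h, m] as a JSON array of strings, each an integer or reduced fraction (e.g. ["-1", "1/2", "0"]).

Dimensional matrix (Θ×M×T by t×f×ΔT×σ×ω×h×m):
  Θ: [ 0  0  1  0  0 -1  0]
  M: [ 0  0  0  1  0  1  1]
  T: [ 1 -1  0 -2 -1 -3  0]
Echelon form has 3 nonzero rows (pivots: t,ΔT,σ)
Repeat: t,ΔT,σ; free: f,ω,h,m
RREF:
  r0: [   1   -1    0    0   -1   -1    2]
  r1: [   0    0    1    0    0   -1    0]
  r2: [   0    0    0    1    0    1    1]
Fix exponent of h at 1, f at 0, ω at 0, m at 0; solve each RREF row for its pivot's exponent:
  r0: exp(t) + (-1)·1 = 0 ⇒ exp(t) = 1
  r1: exp(ΔT) + (-1)·1 = 0 ⇒ exp(ΔT) = 1
  r2: exp(σ) + (1)·1 = 0 ⇒ exp(σ) = -1
Π_3 = t · ΔT · σ^-1 · h

["1", "0", "1", "-1", "0", "1", "0"]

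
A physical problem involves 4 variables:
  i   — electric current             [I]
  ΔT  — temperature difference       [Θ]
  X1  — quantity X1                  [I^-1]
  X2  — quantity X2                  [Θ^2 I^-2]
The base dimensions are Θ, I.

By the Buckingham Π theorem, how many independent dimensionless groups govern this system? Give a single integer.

2

Write exponents as rows Θ,I / cols i,ΔT,X1,X2:
  Θ: [ 0  1  0  2]
  I: [ 1  0 -1 -2]
Row reduction gives pivot columns i,ΔT; rank = 2
4 vars − rank 2 = 2 Π groups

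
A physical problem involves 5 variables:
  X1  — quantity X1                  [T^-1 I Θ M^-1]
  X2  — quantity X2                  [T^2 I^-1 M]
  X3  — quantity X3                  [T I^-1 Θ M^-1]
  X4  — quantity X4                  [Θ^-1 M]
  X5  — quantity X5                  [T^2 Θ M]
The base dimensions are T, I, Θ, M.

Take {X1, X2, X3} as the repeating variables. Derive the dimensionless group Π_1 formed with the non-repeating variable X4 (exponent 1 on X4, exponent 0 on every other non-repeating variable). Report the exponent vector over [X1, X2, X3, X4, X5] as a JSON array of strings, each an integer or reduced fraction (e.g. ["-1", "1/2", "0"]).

["1/2", "0", "1/2", "1", "0"]

Write exponents as rows T,I,Θ,M / cols X1,X2,X3,X4,X5:
  T: [-1  2  1  0  2]
  I: [ 1 -1 -1  0  0]
  Θ: [ 1  0  1 -1  1]
  M: [-1  1 -1  1  1]
Row reduction gives pivot columns X1,X2,X3; rank = 3
Pivot set = {X1,X2,X3}, free = {X4,X5}
RREF:
  r0: [   1    0    0 -1/2  3/2]
  r1: [   0    1    0    0    2]
  r2: [   0    0    1 -1/2 -1/2]
  r3: [   0    0    0    0    0]
Fix exponent of X4 at 1, X5 at 0; solve each RREF row for its pivot's exponent:
  r0: exp(X1) + (-1/2)·1 = 0 ⇒ exp(X1) = 1/2
  r1: exp(X2) + (0)·1 = 0 ⇒ exp(X2) = 0
  r2: exp(X3) + (-1/2)·1 = 0 ⇒ exp(X3) = 1/2
Π_1 = X1^(1/2) · X3^(1/2) · X4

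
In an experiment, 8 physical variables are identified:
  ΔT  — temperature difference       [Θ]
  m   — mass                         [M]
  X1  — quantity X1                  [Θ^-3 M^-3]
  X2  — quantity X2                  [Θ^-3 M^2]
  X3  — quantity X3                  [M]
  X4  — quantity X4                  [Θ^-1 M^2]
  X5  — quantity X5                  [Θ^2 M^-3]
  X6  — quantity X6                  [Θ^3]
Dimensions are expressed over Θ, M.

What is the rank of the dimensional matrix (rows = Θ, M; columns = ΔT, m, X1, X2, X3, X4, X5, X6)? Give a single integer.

2

Exponent matrix [Θ,M] × [ΔT,m,X1,X2,X3,X4,X5,X6]:
  Θ: [ 1  0 -3 -3  0 -1  2  3]
  M: [ 0  1 -3  2  1  2 -3  0]
Echelon form has 2 nonzero rows (pivots: ΔT,m)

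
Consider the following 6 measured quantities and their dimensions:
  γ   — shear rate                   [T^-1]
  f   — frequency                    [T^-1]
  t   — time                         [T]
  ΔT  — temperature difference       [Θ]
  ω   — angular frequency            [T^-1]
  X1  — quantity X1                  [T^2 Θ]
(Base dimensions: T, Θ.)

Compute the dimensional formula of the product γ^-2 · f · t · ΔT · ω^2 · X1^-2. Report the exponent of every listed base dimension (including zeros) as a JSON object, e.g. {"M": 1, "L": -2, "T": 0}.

{"T": -4, "Θ": -1}

Write exponents as rows T,Θ / cols γ,f,t,ΔT,ω,X1:
  T: [-1 -1  1  0 -1  2]
  Θ: [ 0  0  0  1  0  1]
  [T]: (-2)·-1+(1)·-1+(1)·1+(1)·0+(2)·-1+(-2)·2 = -4
  [Θ]: (-2)·0+(1)·0+(1)·0+(1)·1+(2)·0+(-2)·1 = -1
⇒ T^-4 Θ^-1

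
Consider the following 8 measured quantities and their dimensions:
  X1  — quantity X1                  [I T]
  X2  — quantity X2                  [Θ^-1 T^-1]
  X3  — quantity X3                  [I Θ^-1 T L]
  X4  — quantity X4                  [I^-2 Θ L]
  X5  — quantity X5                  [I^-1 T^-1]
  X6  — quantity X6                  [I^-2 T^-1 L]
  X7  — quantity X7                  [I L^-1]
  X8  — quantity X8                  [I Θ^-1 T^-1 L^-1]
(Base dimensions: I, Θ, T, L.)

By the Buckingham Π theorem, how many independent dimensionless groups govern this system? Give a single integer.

5

Write exponents as rows I,Θ,T,L / cols X1,X2,X3,X4,X5,X6,X7,X8:
  I: [ 1  0  1 -2 -1 -2  1  1]
  Θ: [ 0 -1 -1  1  0  0  0 -1]
  T: [ 1 -1  1  0 -1 -1  0 -1]
  L: [ 0  0  1  1  0  1 -1 -1]
Echelon form has 3 nonzero rows (pivots: X1,X2,X3)
8 vars − rank 3 = 5 Π groups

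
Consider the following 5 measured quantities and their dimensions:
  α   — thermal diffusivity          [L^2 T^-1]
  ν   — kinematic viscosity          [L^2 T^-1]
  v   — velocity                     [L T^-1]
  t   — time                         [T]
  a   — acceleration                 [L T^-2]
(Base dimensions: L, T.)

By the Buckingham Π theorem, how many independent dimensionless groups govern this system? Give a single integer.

Exponent matrix [L,T] × [α,ν,v,t,a]:
  L: [ 2  2  1  0  1]
  T: [-1 -1 -1  1 -2]
Row reduction gives pivot columns α,v; rank = 2
Π count = n − r = 5 − 2 = 3

3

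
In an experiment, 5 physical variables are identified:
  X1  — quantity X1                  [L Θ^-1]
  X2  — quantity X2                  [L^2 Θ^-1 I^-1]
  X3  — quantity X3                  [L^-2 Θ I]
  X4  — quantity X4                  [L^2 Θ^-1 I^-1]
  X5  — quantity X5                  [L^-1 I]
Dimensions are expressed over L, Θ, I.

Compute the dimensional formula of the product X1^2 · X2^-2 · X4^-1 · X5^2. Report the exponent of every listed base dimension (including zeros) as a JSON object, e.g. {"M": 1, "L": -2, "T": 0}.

{"L": -6, "Θ": 1, "I": 5}

Dimensional matrix (L×Θ×I by X1×X2×X3×X4×X5):
  L: [ 1  2 -2  2 -1]
  Θ: [-1 -1  1 -1  0]
  I: [ 0 -1  1 -1  1]
  [L]: (2)·1+(-2)·2+(-1)·2+(2)·-1 = -6
  [Θ]: (2)·-1+(-2)·-1+(-1)·-1+(2)·0 = 1
  [I]: (2)·0+(-2)·-1+(-1)·-1+(2)·1 = 5
⇒ L^-6 Θ I^5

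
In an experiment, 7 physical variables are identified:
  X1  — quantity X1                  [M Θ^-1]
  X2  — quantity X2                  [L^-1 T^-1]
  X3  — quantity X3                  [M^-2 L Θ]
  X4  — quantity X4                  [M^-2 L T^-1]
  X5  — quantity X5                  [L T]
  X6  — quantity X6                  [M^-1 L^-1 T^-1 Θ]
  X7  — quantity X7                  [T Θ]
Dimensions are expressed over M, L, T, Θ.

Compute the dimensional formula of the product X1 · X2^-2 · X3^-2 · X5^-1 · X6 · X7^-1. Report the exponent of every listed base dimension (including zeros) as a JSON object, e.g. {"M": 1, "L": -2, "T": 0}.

Exponent matrix [M,L,T,Θ] × [X1,X2,X3,X4,X5,X6,X7]:
  M: [ 1  0 -2 -2  0 -1  0]
  L: [ 0 -1  1  1  1 -1  0]
  T: [ 0 -1  0 -1  1 -1  1]
  Θ: [-1  0  1  0  0  1  1]
  [M]: (1)·1+(-2)·0+(-2)·-2+(-1)·0+(1)·-1+(-1)·0 = 4
  [L]: (1)·0+(-2)·-1+(-2)·1+(-1)·1+(1)·-1+(-1)·0 = -2
  [T]: (1)·0+(-2)·-1+(-2)·0+(-1)·1+(1)·-1+(-1)·1 = -1
  [Θ]: (1)·-1+(-2)·0+(-2)·1+(-1)·0+(1)·1+(-1)·1 = -3
⇒ M^4 L^-2 T^-1 Θ^-3

{"M": 4, "L": -2, "T": -1, "Θ": -3}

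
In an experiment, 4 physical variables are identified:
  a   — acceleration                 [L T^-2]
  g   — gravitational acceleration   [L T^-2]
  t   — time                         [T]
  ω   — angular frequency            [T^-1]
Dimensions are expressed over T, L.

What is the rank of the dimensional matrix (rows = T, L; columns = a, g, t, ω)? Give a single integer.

Exponent matrix [T,L] × [a,g,t,ω]:
  T: [-2 -2  1 -1]
  L: [ 1  1  0  0]
RREF → pivots at {a,t} ⇒ r = 2

2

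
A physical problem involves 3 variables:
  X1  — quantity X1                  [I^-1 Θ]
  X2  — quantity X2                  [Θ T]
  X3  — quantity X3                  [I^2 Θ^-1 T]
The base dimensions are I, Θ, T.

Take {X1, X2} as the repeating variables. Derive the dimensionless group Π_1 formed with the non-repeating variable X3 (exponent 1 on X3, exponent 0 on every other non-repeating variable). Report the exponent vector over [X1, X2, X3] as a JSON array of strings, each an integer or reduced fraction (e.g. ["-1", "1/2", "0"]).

["2", "-1", "1"]

Write exponents as rows I,Θ,T / cols X1,X2,X3:
  I: [-1  0  2]
  Θ: [ 1  1 -1]
  T: [ 0  1  1]
RREF → pivots at {X1,X2} ⇒ r = 2
Pivot set = {X1,X2}, free = {X3}
RREF:
  r0: [   1    0   -2]
  r1: [   0    1    1]
  r2: [   0    0    0]
Fix exponent of X3 at 1; solve each RREF row for its pivot's exponent:
  r0: exp(X1) + (-2)·1 = 0 ⇒ exp(X1) = 2
  r1: exp(X2) + (1)·1 = 0 ⇒ exp(X2) = -1
Π_1 = X1^2 · X2^-1 · X3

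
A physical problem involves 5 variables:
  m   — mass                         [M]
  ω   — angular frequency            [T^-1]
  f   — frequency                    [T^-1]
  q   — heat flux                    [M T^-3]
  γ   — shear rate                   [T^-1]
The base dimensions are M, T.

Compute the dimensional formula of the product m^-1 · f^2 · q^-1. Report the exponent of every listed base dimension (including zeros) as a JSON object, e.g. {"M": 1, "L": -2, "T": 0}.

{"M": -2, "T": 1}

Exponent matrix [M,T] × [m,ω,f,q,γ]:
  M: [ 1  0  0  1  0]
  T: [ 0 -1 -1 -3 -1]
  [M]: (-1)·1+(2)·0+(-1)·1 = -2
  [T]: (-1)·0+(2)·-1+(-1)·-3 = 1
⇒ M^-2 T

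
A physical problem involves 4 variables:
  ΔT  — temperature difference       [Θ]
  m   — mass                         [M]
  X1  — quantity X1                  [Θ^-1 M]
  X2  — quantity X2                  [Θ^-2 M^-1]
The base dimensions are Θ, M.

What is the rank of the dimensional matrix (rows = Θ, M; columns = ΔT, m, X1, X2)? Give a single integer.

Dimensional matrix (Θ×M by ΔT×m×X1×X2):
  Θ: [ 1  0 -1 -2]
  M: [ 0  1  1 -1]
RREF → pivots at {ΔT,m} ⇒ r = 2

2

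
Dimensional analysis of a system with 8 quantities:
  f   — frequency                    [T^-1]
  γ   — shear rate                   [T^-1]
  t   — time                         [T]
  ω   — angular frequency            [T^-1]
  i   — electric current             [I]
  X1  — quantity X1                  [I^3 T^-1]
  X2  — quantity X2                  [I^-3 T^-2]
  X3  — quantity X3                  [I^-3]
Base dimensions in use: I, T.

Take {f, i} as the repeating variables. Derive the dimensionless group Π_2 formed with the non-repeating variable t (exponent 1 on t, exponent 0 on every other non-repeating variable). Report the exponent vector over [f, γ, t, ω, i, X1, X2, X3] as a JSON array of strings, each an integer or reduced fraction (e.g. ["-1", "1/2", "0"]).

["1", "0", "1", "0", "0", "0", "0", "0"]

Exponent matrix [I,T] × [f,γ,t,ω,i,X1,X2,X3]:
  I: [ 0  0  0  0  1  3 -3 -3]
  T: [-1 -1  1 -1  0 -1 -2  0]
RREF → pivots at {f,i} ⇒ r = 2
Repeat: f,i; free: γ,t,ω,X1,X2,X3
RREF:
  r0: [   1    1   -1    1    0    1    2    0]
  r1: [   0    0    0    0    1    3   -3   -3]
Fix exponent of t at 1, γ at 0, ω at 0, X1 at 0, X2 at 0, X3 at 0; solve each RREF row for its pivot's exponent:
  r0: exp(f) + (-1)·1 = 0 ⇒ exp(f) = 1
  r1: exp(i) + (0)·1 = 0 ⇒ exp(i) = 0
Π_2 = f · t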